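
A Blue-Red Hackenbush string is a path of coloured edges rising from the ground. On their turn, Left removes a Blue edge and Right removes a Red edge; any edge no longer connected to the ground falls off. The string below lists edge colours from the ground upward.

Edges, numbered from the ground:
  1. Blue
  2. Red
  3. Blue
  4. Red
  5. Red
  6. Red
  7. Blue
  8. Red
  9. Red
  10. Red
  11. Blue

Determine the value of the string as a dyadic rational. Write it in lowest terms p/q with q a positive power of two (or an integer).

547/1024

edge 1 of 11 (Blue): { 0 | — } ⇒ 1
edge 2 of 11 (Red): { 0 | 1 } ⇒ 1/2
edge 3 of 11 (Blue): { 0, 1/2 | 1 } ⇒ 3/4
edge 4 of 11 (Red): { 0, 1/2 | 3/4, 1 } ⇒ 5/8
edge 5 of 11 (Red): { 0, 1/2 | 5/8, 3/4, 1 } ⇒ 9/16
edge 6 of 11 (Red): { 0, 1/2 | 9/16, 5/8, 3/4, 1 } ⇒ 17/32
edge 7 of 11 (Blue): { 0, 1/2, 17/32 | 9/16, 5/8, 3/4, 1 } ⇒ 35/64
edge 8 of 11 (Red): { 0, 1/2, 17/32 | 35/64, 9/16, 5/8, 3/4, 1 } ⇒ 69/128
edge 9 of 11 (Red): { 0, 1/2, 17/32 | 69/128, 35/64, 9/16, 5/8, 3/4, 1 } ⇒ 137/256
edge 10 of 11 (Red): { 0, 1/2, 17/32 | 137/256, 69/128, 35/64, 9/16, 5/8, 3/4, 1 } ⇒ 273/512
edge 11 of 11 (Blue): { 0, 1/2, 17/32, 273/512 | 137/256, 69/128, 35/64, 9/16, 5/8, 3/4, 1 } ⇒ 547/1024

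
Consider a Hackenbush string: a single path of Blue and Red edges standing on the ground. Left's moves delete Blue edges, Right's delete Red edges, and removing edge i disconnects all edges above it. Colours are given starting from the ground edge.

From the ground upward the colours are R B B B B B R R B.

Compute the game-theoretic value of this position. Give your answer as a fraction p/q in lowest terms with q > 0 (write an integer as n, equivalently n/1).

-13/256

Build g(s[:k]) for k = 1..9, string s = R B B B B B R R B.
edge 1 of 9 (R): { · | 0 } => -1
edge 2 of 9 (B): { -1 | 0 } => -1/2
edge 3 of 9 (B): { -1 -1/2 | 0 } => -1/4
edge 4 of 9 (B): { -1 -1/2 -1/4 | 0 } => -1/8
edge 5 of 9 (B): { -1 -1/2 -1/4 -1/8 | 0 } => -1/16
edge 6 of 9 (B): { -1 -1/2 -1/4 -1/8 -1/16 | 0 } => -1/32
edge 7 of 9 (R): { -1 -1/2 -1/4 -1/8 -1/16 | -1/32 0 } => -3/64
edge 8 of 9 (R): { -1 -1/2 -1/4 -1/8 -1/16 | -3/64 -1/32 0 } => -7/128
edge 9 of 9 (B): { -1 -1/2 -1/4 -1/8 -1/16 -7/128 | -3/64 -1/32 0 } => -13/256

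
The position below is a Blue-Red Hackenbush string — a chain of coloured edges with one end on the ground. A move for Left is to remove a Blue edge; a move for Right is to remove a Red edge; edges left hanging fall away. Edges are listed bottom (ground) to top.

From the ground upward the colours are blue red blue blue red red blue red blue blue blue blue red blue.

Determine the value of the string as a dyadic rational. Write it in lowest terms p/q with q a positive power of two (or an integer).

6523/8192

b: Left { 0 }, Right { ∅ } — simplest 1
br: Left { 0 }, Right { 1 } — simplest 1/2
brb: Left { 0 1/2 }, Right { 1 } — simplest 3/4
brbb: Left { 0 1/2 3/4 }, Right { 1 } — simplest 7/8
brbbr: Left { 0 1/2 3/4 }, Right { 7/8 1 } — simplest 13/16
brbbrr: Left { 0 1/2 3/4 }, Right { 13/16 7/8 1 } — simplest 25/32
brbbrrb: Left { 0 1/2 3/4 25/32 }, Right { 13/16 7/8 1 } — simplest 51/64
brbbrrbr: Left { 0 1/2 3/4 25/32 }, Right { 51/64 13/16 7/8 1 } — simplest 101/128
brbbrrbrb: Left { 0 1/2 3/4 25/32 101/128 }, Right { 51/64 13/16 7/8 1 } — simplest 203/256
brbbrrbrbb: Left { 0 1/2 3/4 25/32 101/128 203/256 }, Right { 51/64 13/16 7/8 1 } — simplest 407/512
brbbrrbrbbb: Left { 0 1/2 3/4 25/32 101/128 203/256 407/512 }, Right { 51/64 13/16 7/8 1 } — simplest 815/1024
brbbrrbrbbbb: Left { 0 1/2 3/4 25/32 101/128 203/256 407/512 815/1024 }, Right { 51/64 13/16 7/8 1 } — simplest 1631/2048
brbbrrbrbbbbr: Left { 0 1/2 3/4 25/32 101/128 203/256 407/512 815/1024 }, Right { 1631/2048 51/64 13/16 7/8 1 } — simplest 3261/4096
brbbrrbrbbbbrb: Left { 0 1/2 3/4 25/32 101/128 203/256 407/512 815/1024 3261/4096 }, Right { 1631/2048 51/64 13/16 7/8 1 } — simplest 6523/8192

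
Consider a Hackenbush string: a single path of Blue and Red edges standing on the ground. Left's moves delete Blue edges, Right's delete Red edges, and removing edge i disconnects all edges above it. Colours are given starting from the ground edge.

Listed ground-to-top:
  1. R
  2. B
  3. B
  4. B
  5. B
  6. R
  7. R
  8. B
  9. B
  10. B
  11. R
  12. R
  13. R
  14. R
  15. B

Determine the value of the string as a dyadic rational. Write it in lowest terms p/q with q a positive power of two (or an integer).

Build value(s[:k]) for k = 1..15, string s = R B B B B R R B B B R R R R B.
value(R) = { · | 0 } -> -1
value(RB) = { -1 | 0 } -> -1/2
value(RBB) = { -1, -1/2 | 0 } -> -1/4
value(RBBB) = { -1, -1/2, -1/4 | 0 } -> -1/8
value(RBBBB) = { -1, -1/2, -1/4, -1/8 | 0 } -> -1/16
value(RBBBBR) = { -1, -1/2, -1/4, -1/8 | -1/16, 0 } -> -3/32
value(RBBBBRR) = { -1, -1/2, -1/4, -1/8 | -3/32, -1/16, 0 } -> -7/64
value(RBBBBRRB) = { -1, -1/2, -1/4, -1/8, -7/64 | -3/32, -1/16, 0 } -> -13/128
value(RBBBBRRBB) = { -1, -1/2, -1/4, -1/8, -7/64, -13/128 | -3/32, -1/16, 0 } -> -25/256
value(RBBBBRRBBB) = { -1, -1/2, -1/4, -1/8, -7/64, -13/128, -25/256 | -3/32, -1/16, 0 } -> -49/512
value(RBBBBRRBBBR) = { -1, -1/2, -1/4, -1/8, -7/64, -13/128, -25/256 | -49/512, -3/32, -1/16, 0 } -> -99/1024
value(RBBBBRRBBBRR) = { -1, -1/2, -1/4, -1/8, -7/64, -13/128, -25/256 | -99/1024, -49/512, -3/32, -1/16, 0 } -> -199/2048
value(RBBBBRRBBBRRR) = { -1, -1/2, -1/4, -1/8, -7/64, -13/128, -25/256 | -199/2048, -99/1024, -49/512, -3/32, -1/16, 0 } -> -399/4096
value(RBBBBRRBBBRRRR) = { -1, -1/2, -1/4, -1/8, -7/64, -13/128, -25/256 | -399/4096, -199/2048, -99/1024, -49/512, -3/32, -1/16, 0 } -> -799/8192
value(RBBBBRRBBBRRRRB) = { -1, -1/2, -1/4, -1/8, -7/64, -13/128, -25/256, -799/8192 | -399/4096, -199/2048, -99/1024, -49/512, -3/32, -1/16, 0 } -> -1597/16384

-1597/16384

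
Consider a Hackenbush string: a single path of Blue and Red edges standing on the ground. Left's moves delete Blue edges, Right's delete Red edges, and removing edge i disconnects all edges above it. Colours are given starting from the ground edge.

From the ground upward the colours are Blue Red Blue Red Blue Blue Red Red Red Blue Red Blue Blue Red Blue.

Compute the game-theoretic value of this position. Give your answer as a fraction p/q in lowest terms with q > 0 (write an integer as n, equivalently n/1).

edge 1 of 15 (Blue): { 0 |  } — 1
edge 2 of 15 (Red): { 0 | 1 } — 1/2
edge 3 of 15 (Blue): { 0 1/2 | 1 } — 3/4
edge 4 of 15 (Red): { 0 1/2 | 3/4 1 } — 5/8
edge 5 of 15 (Blue): { 0 1/2 5/8 | 3/4 1 } — 11/16
edge 6 of 15 (Blue): { 0 1/2 5/8 11/16 | 3/4 1 } — 23/32
edge 7 of 15 (Red): { 0 1/2 5/8 11/16 | 23/32 3/4 1 } — 45/64
edge 8 of 15 (Red): { 0 1/2 5/8 11/16 | 45/64 23/32 3/4 1 } — 89/128
edge 9 of 15 (Red): { 0 1/2 5/8 11/16 | 89/128 45/64 23/32 3/4 1 } — 177/256
edge 10 of 15 (Blue): { 0 1/2 5/8 11/16 177/256 | 89/128 45/64 23/32 3/4 1 } — 355/512
edge 11 of 15 (Red): { 0 1/2 5/8 11/16 177/256 | 355/512 89/128 45/64 23/32 3/4 1 } — 709/1024
edge 12 of 15 (Blue): { 0 1/2 5/8 11/16 177/256 709/1024 | 355/512 89/128 45/64 23/32 3/4 1 } — 1419/2048
edge 13 of 15 (Blue): { 0 1/2 5/8 11/16 177/256 709/1024 1419/2048 | 355/512 89/128 45/64 23/32 3/4 1 } — 2839/4096
edge 14 of 15 (Red): { 0 1/2 5/8 11/16 177/256 709/1024 1419/2048 | 2839/4096 355/512 89/128 45/64 23/32 3/4 1 } — 5677/8192
edge 15 of 15 (Blue): { 0 1/2 5/8 11/16 177/256 709/1024 1419/2048 5677/8192 | 2839/4096 355/512 89/128 45/64 23/32 3/4 1 } — 11355/16384

11355/16384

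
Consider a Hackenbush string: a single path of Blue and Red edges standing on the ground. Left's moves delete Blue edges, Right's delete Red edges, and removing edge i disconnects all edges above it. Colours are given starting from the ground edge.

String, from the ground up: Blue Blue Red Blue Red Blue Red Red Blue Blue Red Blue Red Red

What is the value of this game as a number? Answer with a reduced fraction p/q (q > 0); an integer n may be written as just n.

Build value(s[:k]) for k = 1..14, string s = Blue Blue Red Blue Red Blue Red Red Blue Blue Red Blue Red Red.
B: Left { 0 }, Right {  } — simplest 1
BB: Left { 0 1 }, Right {  } — simplest 2
BBR: Left { 0 1 }, Right { 2 } — simplest 3/2
BBRB: Left { 0 1 3/2 }, Right { 2 } — simplest 7/4
BBRBR: Left { 0 1 3/2 }, Right { 7/4 2 } — simplest 13/8
BBRBRB: Left { 0 1 3/2 13/8 }, Right { 7/4 2 } — simplest 27/16
BBRBRBR: Left { 0 1 3/2 13/8 }, Right { 27/16 7/4 2 } — simplest 53/32
BBRBRBRR: Left { 0 1 3/2 13/8 }, Right { 53/32 27/16 7/4 2 } — simplest 105/64
BBRBRBRRB: Left { 0 1 3/2 13/8 105/64 }, Right { 53/32 27/16 7/4 2 } — simplest 211/128
BBRBRBRRBB: Left { 0 1 3/2 13/8 105/64 211/128 }, Right { 53/32 27/16 7/4 2 } — simplest 423/256
BBRBRBRRBBR: Left { 0 1 3/2 13/8 105/64 211/128 }, Right { 423/256 53/32 27/16 7/4 2 } — simplest 845/512
BBRBRBRRBBRB: Left { 0 1 3/2 13/8 105/64 211/128 845/512 }, Right { 423/256 53/32 27/16 7/4 2 } — simplest 1691/1024
BBRBRBRRBBRBR: Left { 0 1 3/2 13/8 105/64 211/128 845/512 }, Right { 1691/1024 423/256 53/32 27/16 7/4 2 } — simplest 3381/2048
BBRBRBRRBBRBRR: Left { 0 1 3/2 13/8 105/64 211/128 845/512 }, Right { 3381/2048 1691/1024 423/256 53/32 27/16 7/4 2 } — simplest 6761/4096

6761/4096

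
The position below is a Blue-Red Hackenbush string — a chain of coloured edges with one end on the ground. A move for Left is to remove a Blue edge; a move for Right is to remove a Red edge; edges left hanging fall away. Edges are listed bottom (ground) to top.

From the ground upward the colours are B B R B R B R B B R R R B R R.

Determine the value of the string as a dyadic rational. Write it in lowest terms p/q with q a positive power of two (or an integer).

13705/8192

Prefix values for B B R B R B R B B R R R B R R via {L|R} + simplicity:
edge 1 of 15 (B): { 0 | ∅ } — 1
edge 2 of 15 (B): { 0 1 | ∅ } — 2
edge 3 of 15 (R): { 0 1 | 2 } — 3/2
edge 4 of 15 (B): { 0 1 3/2 | 2 } — 7/4
edge 5 of 15 (R): { 0 1 3/2 | 7/4 2 } — 13/8
edge 6 of 15 (B): { 0 1 3/2 13/8 | 7/4 2 } — 27/16
edge 7 of 15 (R): { 0 1 3/2 13/8 | 27/16 7/4 2 } — 53/32
edge 8 of 15 (B): { 0 1 3/2 13/8 53/32 | 27/16 7/4 2 } — 107/64
edge 9 of 15 (B): { 0 1 3/2 13/8 53/32 107/64 | 27/16 7/4 2 } — 215/128
edge 10 of 15 (R): { 0 1 3/2 13/8 53/32 107/64 | 215/128 27/16 7/4 2 } — 429/256
edge 11 of 15 (R): { 0 1 3/2 13/8 53/32 107/64 | 429/256 215/128 27/16 7/4 2 } — 857/512
edge 12 of 15 (R): { 0 1 3/2 13/8 53/32 107/64 | 857/512 429/256 215/128 27/16 7/4 2 } — 1713/1024
edge 13 of 15 (B): { 0 1 3/2 13/8 53/32 107/64 1713/1024 | 857/512 429/256 215/128 27/16 7/4 2 } — 3427/2048
edge 14 of 15 (R): { 0 1 3/2 13/8 53/32 107/64 1713/1024 | 3427/2048 857/512 429/256 215/128 27/16 7/4 2 } — 6853/4096
edge 15 of 15 (R): { 0 1 3/2 13/8 53/32 107/64 1713/1024 | 6853/4096 3427/2048 857/512 429/256 215/128 27/16 7/4 2 } — 13705/8192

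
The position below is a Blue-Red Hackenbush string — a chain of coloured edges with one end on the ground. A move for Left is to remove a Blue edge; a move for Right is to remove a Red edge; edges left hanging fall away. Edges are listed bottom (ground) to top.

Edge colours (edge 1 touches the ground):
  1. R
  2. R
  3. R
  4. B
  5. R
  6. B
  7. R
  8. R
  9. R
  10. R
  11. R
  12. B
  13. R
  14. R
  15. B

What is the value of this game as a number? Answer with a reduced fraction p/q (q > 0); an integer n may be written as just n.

R: Left { (no moves) }, Right { 0 } — simplest -1
RR: Left { (no moves) }, Right { -1; 0 } — simplest -2
RRR: Left { (no moves) }, Right { -2; -1; 0 } — simplest -3
RRRB: Left { -3 }, Right { -2; -1; 0 } — simplest -5/2
RRRBR: Left { -3 }, Right { -5/2; -2; -1; 0 } — simplest -11/4
RRRBRB: Left { -3; -11/4 }, Right { -5/2; -2; -1; 0 } — simplest -21/8
RRRBRBR: Left { -3; -11/4 }, Right { -21/8; -5/2; -2; -1; 0 } — simplest -43/16
RRRBRBRR: Left { -3; -11/4 }, Right { -43/16; -21/8; -5/2; -2; -1; 0 } — simplest -87/32
RRRBRBRRR: Left { -3; -11/4 }, Right { -87/32; -43/16; -21/8; -5/2; -2; -1; 0 } — simplest -175/64
RRRBRBRRRR: Left { -3; -11/4 }, Right { -175/64; -87/32; -43/16; -21/8; -5/2; -2; -1; 0 } — simplest -351/128
RRRBRBRRRRR: Left { -3; -11/4 }, Right { -351/128; -175/64; -87/32; -43/16; -21/8; -5/2; -2; -1; 0 } — simplest -703/256
RRRBRBRRRRRB: Left { -3; -11/4; -703/256 }, Right { -351/128; -175/64; -87/32; -43/16; -21/8; -5/2; -2; -1; 0 } — simplest -1405/512
RRRBRBRRRRRBR: Left { -3; -11/4; -703/256 }, Right { -1405/512; -351/128; -175/64; -87/32; -43/16; -21/8; -5/2; -2; -1; 0 } — simplest -2811/1024
RRRBRBRRRRRBRR: Left { -3; -11/4; -703/256 }, Right { -2811/1024; -1405/512; -351/128; -175/64; -87/32; -43/16; -21/8; -5/2; -2; -1; 0 } — simplest -5623/2048
RRRBRBRRRRRBRRB: Left { -3; -11/4; -703/256; -5623/2048 }, Right { -2811/1024; -1405/512; -351/128; -175/64; -87/32; -43/16; -21/8; -5/2; -2; -1; 0 } — simplest -11245/4096

-11245/4096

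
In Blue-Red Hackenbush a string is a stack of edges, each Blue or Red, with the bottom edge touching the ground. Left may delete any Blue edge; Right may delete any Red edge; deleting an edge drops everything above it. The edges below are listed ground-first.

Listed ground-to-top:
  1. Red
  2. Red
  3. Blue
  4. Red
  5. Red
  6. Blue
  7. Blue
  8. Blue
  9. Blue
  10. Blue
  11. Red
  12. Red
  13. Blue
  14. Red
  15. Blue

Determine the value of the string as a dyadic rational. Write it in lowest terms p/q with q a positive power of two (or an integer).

R: Left { · }, Right { 0 } = simplest -1
RR: Left { · }, Right { -1, 0 } = simplest -2
RRB: Left { -2 }, Right { -1, 0 } = simplest -3/2
RRBR: Left { -2 }, Right { -3/2, -1, 0 } = simplest -7/4
RRBRR: Left { -2 }, Right { -7/4, -3/2, -1, 0 } = simplest -15/8
RRBRRB: Left { -2, -15/8 }, Right { -7/4, -3/2, -1, 0 } = simplest -29/16
RRBRRBB: Left { -2, -15/8, -29/16 }, Right { -7/4, -3/2, -1, 0 } = simplest -57/32
RRBRRBBB: Left { -2, -15/8, -29/16, -57/32 }, Right { -7/4, -3/2, -1, 0 } = simplest -113/64
RRBRRBBBB: Left { -2, -15/8, -29/16, -57/32, -113/64 }, Right { -7/4, -3/2, -1, 0 } = simplest -225/128
RRBRRBBBBB: Left { -2, -15/8, -29/16, -57/32, -113/64, -225/128 }, Right { -7/4, -3/2, -1, 0 } = simplest -449/256
RRBRRBBBBBR: Left { -2, -15/8, -29/16, -57/32, -113/64, -225/128 }, Right { -449/256, -7/4, -3/2, -1, 0 } = simplest -899/512
RRBRRBBBBBRR: Left { -2, -15/8, -29/16, -57/32, -113/64, -225/128 }, Right { -899/512, -449/256, -7/4, -3/2, -1, 0 } = simplest -1799/1024
RRBRRBBBBBRRB: Left { -2, -15/8, -29/16, -57/32, -113/64, -225/128, -1799/1024 }, Right { -899/512, -449/256, -7/4, -3/2, -1, 0 } = simplest -3597/2048
RRBRRBBBBBRRBR: Left { -2, -15/8, -29/16, -57/32, -113/64, -225/128, -1799/1024 }, Right { -3597/2048, -899/512, -449/256, -7/4, -3/2, -1, 0 } = simplest -7195/4096
RRBRRBBBBBRRBRB: Left { -2, -15/8, -29/16, -57/32, -113/64, -225/128, -1799/1024, -7195/4096 }, Right { -3597/2048, -899/512, -449/256, -7/4, -3/2, -1, 0 } = simplest -14389/8192

-14389/8192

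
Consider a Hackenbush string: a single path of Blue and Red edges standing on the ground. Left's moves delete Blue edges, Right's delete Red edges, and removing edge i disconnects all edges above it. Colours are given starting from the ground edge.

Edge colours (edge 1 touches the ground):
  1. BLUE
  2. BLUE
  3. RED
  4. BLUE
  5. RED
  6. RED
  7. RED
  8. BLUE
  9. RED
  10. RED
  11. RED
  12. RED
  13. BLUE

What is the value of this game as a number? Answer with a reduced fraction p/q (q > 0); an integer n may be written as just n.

1 of 13 · B · max L 0 · min R +∞ → 1
2 of 13 · BB · max L 1 · min R +∞ → 2
3 of 13 · BBR · max L 1 · min R 2 → 3/2
4 of 13 · BBRB · max L 3/2 · min R 2 → 7/4
5 of 13 · BBRBR · max L 3/2 · min R 7/4 → 13/8
6 of 13 · BBRBRR · max L 3/2 · min R 13/8 → 25/16
7 of 13 · BBRBRRR · max L 3/2 · min R 25/16 → 49/32
8 of 13 · BBRBRRRB · max L 49/32 · min R 25/16 → 99/64
9 of 13 · BBRBRRRBR · max L 49/32 · min R 99/64 → 197/128
10 of 13 · BBRBRRRBRR · max L 49/32 · min R 197/128 → 393/256
11 of 13 · BBRBRRRBRRR · max L 49/32 · min R 393/256 → 785/512
12 of 13 · BBRBRRRBRRRR · max L 49/32 · min R 785/512 → 1569/1024
13 of 13 · BBRBRRRBRRRRB · max L 1569/1024 · min R 785/512 → 3139/2048

3139/2048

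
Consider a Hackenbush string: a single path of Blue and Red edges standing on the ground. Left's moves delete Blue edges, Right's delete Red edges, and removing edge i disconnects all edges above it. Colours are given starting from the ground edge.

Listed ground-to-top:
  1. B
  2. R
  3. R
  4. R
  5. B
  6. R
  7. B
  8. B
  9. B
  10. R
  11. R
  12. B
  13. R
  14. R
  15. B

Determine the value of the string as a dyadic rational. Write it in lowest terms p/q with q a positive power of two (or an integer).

2963/16384

step 1: add B to get B; options L={ 0 } R={  } = 1
step 2: add R to get BR; options L={ 0 } R={ 1 } = 1/2
step 3: add R to get BRR; options L={ 0 } R={ 1/2, 1 } = 1/4
step 4: add R to get BRRR; options L={ 0 } R={ 1/4, 1/2, 1 } = 1/8
step 5: add B to get BRRRB; options L={ 0, 1/8 } R={ 1/4, 1/2, 1 } = 3/16
step 6: add R to get BRRRBR; options L={ 0, 1/8 } R={ 3/16, 1/4, 1/2, 1 } = 5/32
step 7: add B to get BRRRBRB; options L={ 0, 1/8, 5/32 } R={ 3/16, 1/4, 1/2, 1 } = 11/64
step 8: add B to get BRRRBRBB; options L={ 0, 1/8, 5/32, 11/64 } R={ 3/16, 1/4, 1/2, 1 } = 23/128
step 9: add B to get BRRRBRBBB; options L={ 0, 1/8, 5/32, 11/64, 23/128 } R={ 3/16, 1/4, 1/2, 1 } = 47/256
step 10: add R to get BRRRBRBBBR; options L={ 0, 1/8, 5/32, 11/64, 23/128 } R={ 47/256, 3/16, 1/4, 1/2, 1 } = 93/512
step 11: add R to get BRRRBRBBBRR; options L={ 0, 1/8, 5/32, 11/64, 23/128 } R={ 93/512, 47/256, 3/16, 1/4, 1/2, 1 } = 185/1024
step 12: add B to get BRRRBRBBBRRB; options L={ 0, 1/8, 5/32, 11/64, 23/128, 185/1024 } R={ 93/512, 47/256, 3/16, 1/4, 1/2, 1 } = 371/2048
step 13: add R to get BRRRBRBBBRRBR; options L={ 0, 1/8, 5/32, 11/64, 23/128, 185/1024 } R={ 371/2048, 93/512, 47/256, 3/16, 1/4, 1/2, 1 } = 741/4096
step 14: add R to get BRRRBRBBBRRBRR; options L={ 0, 1/8, 5/32, 11/64, 23/128, 185/1024 } R={ 741/4096, 371/2048, 93/512, 47/256, 3/16, 1/4, 1/2, 1 } = 1481/8192
step 15: add B to get BRRRBRBBBRRBRRB; options L={ 0, 1/8, 5/32, 11/64, 23/128, 185/1024, 1481/8192 } R={ 741/4096, 371/2048, 93/512, 47/256, 3/16, 1/4, 1/2, 1 } = 2963/16384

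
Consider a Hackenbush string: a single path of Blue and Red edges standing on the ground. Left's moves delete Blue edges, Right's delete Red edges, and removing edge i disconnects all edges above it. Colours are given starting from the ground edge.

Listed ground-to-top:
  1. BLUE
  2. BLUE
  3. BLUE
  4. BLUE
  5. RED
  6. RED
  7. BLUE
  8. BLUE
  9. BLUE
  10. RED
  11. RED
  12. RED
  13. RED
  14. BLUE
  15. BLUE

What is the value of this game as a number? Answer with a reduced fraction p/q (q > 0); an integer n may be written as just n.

7047/2048

Recurse on prefixes of the 15-edge string BLUE BLUE BLUE BLUE RED RED BLUE BLUE BLUE RED RED RED RED BLUE BLUE:
edge 1 of 15 (BLUE): { 0 | — } — 1
edge 2 of 15 (BLUE): { 0; 1 | — } — 2
edge 3 of 15 (BLUE): { 0; 1; 2 | — } — 3
edge 4 of 15 (BLUE): { 0; 1; 2; 3 | — } — 4
edge 5 of 15 (RED): { 0; 1; 2; 3 | 4 } — 7/2
edge 6 of 15 (RED): { 0; 1; 2; 3 | 7/2; 4 } — 13/4
edge 7 of 15 (BLUE): { 0; 1; 2; 3; 13/4 | 7/2; 4 } — 27/8
edge 8 of 15 (BLUE): { 0; 1; 2; 3; 13/4; 27/8 | 7/2; 4 } — 55/16
edge 9 of 15 (BLUE): { 0; 1; 2; 3; 13/4; 27/8; 55/16 | 7/2; 4 } — 111/32
edge 10 of 15 (RED): { 0; 1; 2; 3; 13/4; 27/8; 55/16 | 111/32; 7/2; 4 } — 221/64
edge 11 of 15 (RED): { 0; 1; 2; 3; 13/4; 27/8; 55/16 | 221/64; 111/32; 7/2; 4 } — 441/128
edge 12 of 15 (RED): { 0; 1; 2; 3; 13/4; 27/8; 55/16 | 441/128; 221/64; 111/32; 7/2; 4 } — 881/256
edge 13 of 15 (RED): { 0; 1; 2; 3; 13/4; 27/8; 55/16 | 881/256; 441/128; 221/64; 111/32; 7/2; 4 } — 1761/512
edge 14 of 15 (BLUE): { 0; 1; 2; 3; 13/4; 27/8; 55/16; 1761/512 | 881/256; 441/128; 221/64; 111/32; 7/2; 4 } — 3523/1024
edge 15 of 15 (BLUE): { 0; 1; 2; 3; 13/4; 27/8; 55/16; 1761/512; 3523/1024 | 881/256; 441/128; 221/64; 111/32; 7/2; 4 } — 7047/2048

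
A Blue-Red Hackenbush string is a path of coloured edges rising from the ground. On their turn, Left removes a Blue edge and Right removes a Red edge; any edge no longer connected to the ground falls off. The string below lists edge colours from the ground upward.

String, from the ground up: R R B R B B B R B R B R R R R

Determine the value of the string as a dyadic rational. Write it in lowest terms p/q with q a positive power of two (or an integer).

-12639/8192

Build v(s[:k]) for k = 1..15, string s = R R B R B B B R B R B R R R R.
1 of 15 · R · max L −∞ · min R 0 so -1
2 of 15 · RR · max L −∞ · min R -1 so -2
3 of 15 · RRB · max L -2 · min R -1 so -3/2
4 of 15 · RRBR · max L -2 · min R -3/2 so -7/4
5 of 15 · RRBRB · max L -7/4 · min R -3/2 so -13/8
6 of 15 · RRBRBB · max L -13/8 · min R -3/2 so -25/16
7 of 15 · RRBRBBB · max L -25/16 · min R -3/2 so -49/32
8 of 15 · RRBRBBBR · max L -25/16 · min R -49/32 so -99/64
9 of 15 · RRBRBBBRB · max L -99/64 · min R -49/32 so -197/128
10 of 15 · RRBRBBBRBR · max L -99/64 · min R -197/128 so -395/256
11 of 15 · RRBRBBBRBRB · max L -395/256 · min R -197/128 so -789/512
12 of 15 · RRBRBBBRBRBR · max L -395/256 · min R -789/512 so -1579/1024
13 of 15 · RRBRBBBRBRBRR · max L -395/256 · min R -1579/1024 so -3159/2048
14 of 15 · RRBRBBBRBRBRRR · max L -395/256 · min R -3159/2048 so -6319/4096
15 of 15 · RRBRBBBRBRBRRRR · max L -395/256 · min R -6319/4096 so -12639/8192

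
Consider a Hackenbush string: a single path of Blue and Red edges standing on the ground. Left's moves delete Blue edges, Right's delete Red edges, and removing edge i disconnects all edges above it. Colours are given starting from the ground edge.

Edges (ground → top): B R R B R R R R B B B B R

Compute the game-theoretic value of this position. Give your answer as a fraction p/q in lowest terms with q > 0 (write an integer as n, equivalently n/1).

1085/4096

Build value(s[:k]) for k = 1..13, string s = B R R B R R R R B B B B R.
value_1 [B]  L=[0]  R=[(no moves)]  → 1
value_2 [BR]  L=[0]  R=[1]  → 1/2
value_3 [BRR]  L=[0]  R=[1/2 1]  → 1/4
value_4 [BRRB]  L=[0 1/4]  R=[1/2 1]  → 3/8
value_5 [BRRBR]  L=[0 1/4]  R=[3/8 1/2 1]  → 5/16
value_6 [BRRBRR]  L=[0 1/4]  R=[5/16 3/8 1/2 1]  → 9/32
value_7 [BRRBRRR]  L=[0 1/4]  R=[9/32 5/16 3/8 1/2 1]  → 17/64
value_8 [BRRBRRRR]  L=[0 1/4]  R=[17/64 9/32 5/16 3/8 1/2 1]  → 33/128
value_9 [BRRBRRRRB]  L=[0 1/4 33/128]  R=[17/64 9/32 5/16 3/8 1/2 1]  → 67/256
value_10 [BRRBRRRRBB]  L=[0 1/4 33/128 67/256]  R=[17/64 9/32 5/16 3/8 1/2 1]  → 135/512
value_11 [BRRBRRRRBBB]  L=[0 1/4 33/128 67/256 135/512]  R=[17/64 9/32 5/16 3/8 1/2 1]  → 271/1024
value_12 [BRRBRRRRBBBB]  L=[0 1/4 33/128 67/256 135/512 271/1024]  R=[17/64 9/32 5/16 3/8 1/2 1]  → 543/2048
value_13 [BRRBRRRRBBBBR]  L=[0 1/4 33/128 67/256 135/512 271/1024]  R=[543/2048 17/64 9/32 5/16 3/8 1/2 1]  → 1085/4096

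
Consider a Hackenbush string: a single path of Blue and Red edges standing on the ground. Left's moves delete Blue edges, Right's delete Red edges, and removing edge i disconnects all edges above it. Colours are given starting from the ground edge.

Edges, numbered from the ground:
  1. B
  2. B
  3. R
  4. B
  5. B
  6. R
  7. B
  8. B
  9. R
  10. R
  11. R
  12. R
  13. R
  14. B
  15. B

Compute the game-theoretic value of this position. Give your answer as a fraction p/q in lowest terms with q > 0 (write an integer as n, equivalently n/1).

15111/8192

v_1 [B]  L=[0]  R=[∅]  = 1
v_2 [BB]  L=[0,1]  R=[∅]  = 2
v_3 [BBR]  L=[0,1]  R=[2]  = 3/2
v_4 [BBRB]  L=[0,1,3/2]  R=[2]  = 7/4
v_5 [BBRBB]  L=[0,1,3/2,7/4]  R=[2]  = 15/8
v_6 [BBRBBR]  L=[0,1,3/2,7/4]  R=[15/8,2]  = 29/16
v_7 [BBRBBRB]  L=[0,1,3/2,7/4,29/16]  R=[15/8,2]  = 59/32
v_8 [BBRBBRBB]  L=[0,1,3/2,7/4,29/16,59/32]  R=[15/8,2]  = 119/64
v_9 [BBRBBRBBR]  L=[0,1,3/2,7/4,29/16,59/32]  R=[119/64,15/8,2]  = 237/128
v_10 [BBRBBRBBRR]  L=[0,1,3/2,7/4,29/16,59/32]  R=[237/128,119/64,15/8,2]  = 473/256
v_11 [BBRBBRBBRRR]  L=[0,1,3/2,7/4,29/16,59/32]  R=[473/256,237/128,119/64,15/8,2]  = 945/512
v_12 [BBRBBRBBRRRR]  L=[0,1,3/2,7/4,29/16,59/32]  R=[945/512,473/256,237/128,119/64,15/8,2]  = 1889/1024
v_13 [BBRBBRBBRRRRR]  L=[0,1,3/2,7/4,29/16,59/32]  R=[1889/1024,945/512,473/256,237/128,119/64,15/8,2]  = 3777/2048
v_14 [BBRBBRBBRRRRRB]  L=[0,1,3/2,7/4,29/16,59/32,3777/2048]  R=[1889/1024,945/512,473/256,237/128,119/64,15/8,2]  = 7555/4096
v_15 [BBRBBRBBRRRRRBB]  L=[0,1,3/2,7/4,29/16,59/32,3777/2048,7555/4096]  R=[1889/1024,945/512,473/256,237/128,119/64,15/8,2]  = 15111/8192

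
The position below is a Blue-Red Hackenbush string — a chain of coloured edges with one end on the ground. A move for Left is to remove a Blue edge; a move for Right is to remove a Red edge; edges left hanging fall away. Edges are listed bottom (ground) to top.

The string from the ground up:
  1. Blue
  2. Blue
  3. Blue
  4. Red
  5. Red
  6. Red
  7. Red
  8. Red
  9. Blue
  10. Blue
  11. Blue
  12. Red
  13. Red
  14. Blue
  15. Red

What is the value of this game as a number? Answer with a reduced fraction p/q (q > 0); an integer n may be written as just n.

step 1: add Blue to get B; options L={ 0 } R={ · } ⇒ 1
step 2: add Blue to get BB; options L={ 0 1 } R={ · } ⇒ 2
step 3: add Blue to get BBB; options L={ 0 1 2 } R={ · } ⇒ 3
step 4: add Red to get BBBR; options L={ 0 1 2 } R={ 3 } ⇒ 5/2
step 5: add Red to get BBBRR; options L={ 0 1 2 } R={ 5/2 3 } ⇒ 9/4
step 6: add Red to get BBBRRR; options L={ 0 1 2 } R={ 9/4 5/2 3 } ⇒ 17/8
step 7: add Red to get BBBRRRR; options L={ 0 1 2 } R={ 17/8 9/4 5/2 3 } ⇒ 33/16
step 8: add Red to get BBBRRRRR; options L={ 0 1 2 } R={ 33/16 17/8 9/4 5/2 3 } ⇒ 65/32
step 9: add Blue to get BBBRRRRRB; options L={ 0 1 2 65/32 } R={ 33/16 17/8 9/4 5/2 3 } ⇒ 131/64
step 10: add Blue to get BBBRRRRRBB; options L={ 0 1 2 65/32 131/64 } R={ 33/16 17/8 9/4 5/2 3 } ⇒ 263/128
step 11: add Blue to get BBBRRRRRBBB; options L={ 0 1 2 65/32 131/64 263/128 } R={ 33/16 17/8 9/4 5/2 3 } ⇒ 527/256
step 12: add Red to get BBBRRRRRBBBR; options L={ 0 1 2 65/32 131/64 263/128 } R={ 527/256 33/16 17/8 9/4 5/2 3 } ⇒ 1053/512
step 13: add Red to get BBBRRRRRBBBRR; options L={ 0 1 2 65/32 131/64 263/128 } R={ 1053/512 527/256 33/16 17/8 9/4 5/2 3 } ⇒ 2105/1024
step 14: add Blue to get BBBRRRRRBBBRRB; options L={ 0 1 2 65/32 131/64 263/128 2105/1024 } R={ 1053/512 527/256 33/16 17/8 9/4 5/2 3 } ⇒ 4211/2048
step 15: add Red to get BBBRRRRRBBBRRBR; options L={ 0 1 2 65/32 131/64 263/128 2105/1024 } R={ 4211/2048 1053/512 527/256 33/16 17/8 9/4 5/2 3 } ⇒ 8421/4096

8421/4096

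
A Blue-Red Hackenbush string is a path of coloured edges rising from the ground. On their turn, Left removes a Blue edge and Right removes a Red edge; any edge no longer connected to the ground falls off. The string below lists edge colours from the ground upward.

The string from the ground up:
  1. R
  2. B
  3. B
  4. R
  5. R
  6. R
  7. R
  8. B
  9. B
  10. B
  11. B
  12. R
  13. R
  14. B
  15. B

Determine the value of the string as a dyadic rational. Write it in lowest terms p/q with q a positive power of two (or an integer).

Build G(s[:k]) for k = 1..15, string s = R B B R R R R B B B B R R B B.
R: Left { · }, Right { 0 } — simplest -1
RB: Left { -1 }, Right { 0 } — simplest -1/2
RBB: Left { -1; -1/2 }, Right { 0 } — simplest -1/4
RBBR: Left { -1; -1/2 }, Right { -1/4; 0 } — simplest -3/8
RBBRR: Left { -1; -1/2 }, Right { -3/8; -1/4; 0 } — simplest -7/16
RBBRRR: Left { -1; -1/2 }, Right { -7/16; -3/8; -1/4; 0 } — simplest -15/32
RBBRRRR: Left { -1; -1/2 }, Right { -15/32; -7/16; -3/8; -1/4; 0 } — simplest -31/64
RBBRRRRB: Left { -1; -1/2; -31/64 }, Right { -15/32; -7/16; -3/8; -1/4; 0 } — simplest -61/128
RBBRRRRBB: Left { -1; -1/2; -31/64; -61/128 }, Right { -15/32; -7/16; -3/8; -1/4; 0 } — simplest -121/256
RBBRRRRBBB: Left { -1; -1/2; -31/64; -61/128; -121/256 }, Right { -15/32; -7/16; -3/8; -1/4; 0 } — simplest -241/512
RBBRRRRBBBB: Left { -1; -1/2; -31/64; -61/128; -121/256; -241/512 }, Right { -15/32; -7/16; -3/8; -1/4; 0 } — simplest -481/1024
RBBRRRRBBBBR: Left { -1; -1/2; -31/64; -61/128; -121/256; -241/512 }, Right { -481/1024; -15/32; -7/16; -3/8; -1/4; 0 } — simplest -963/2048
RBBRRRRBBBBRR: Left { -1; -1/2; -31/64; -61/128; -121/256; -241/512 }, Right { -963/2048; -481/1024; -15/32; -7/16; -3/8; -1/4; 0 } — simplest -1927/4096
RBBRRRRBBBBRRB: Left { -1; -1/2; -31/64; -61/128; -121/256; -241/512; -1927/4096 }, Right { -963/2048; -481/1024; -15/32; -7/16; -3/8; -1/4; 0 } — simplest -3853/8192
RBBRRRRBBBBRRBB: Left { -1; -1/2; -31/64; -61/128; -121/256; -241/512; -1927/4096; -3853/8192 }, Right { -963/2048; -481/1024; -15/32; -7/16; -3/8; -1/4; 0 } — simplest -7705/16384

-7705/16384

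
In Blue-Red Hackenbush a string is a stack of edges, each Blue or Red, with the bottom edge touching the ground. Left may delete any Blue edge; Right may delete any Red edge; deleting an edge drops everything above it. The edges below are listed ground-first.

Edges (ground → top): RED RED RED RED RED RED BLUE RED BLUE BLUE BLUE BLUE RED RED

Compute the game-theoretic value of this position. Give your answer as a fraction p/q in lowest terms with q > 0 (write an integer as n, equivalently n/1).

-1415/256

1 of 14 · R · max L −∞ · min R 0 = -1
2 of 14 · RR · max L −∞ · min R -1 = -2
3 of 14 · RRR · max L −∞ · min R -2 = -3
4 of 14 · RRRR · max L −∞ · min R -3 = -4
5 of 14 · RRRRR · max L −∞ · min R -4 = -5
6 of 14 · RRRRRR · max L −∞ · min R -5 = -6
7 of 14 · RRRRRRB · max L -6 · min R -5 = -11/2
8 of 14 · RRRRRRBR · max L -6 · min R -11/2 = -23/4
9 of 14 · RRRRRRBRB · max L -23/4 · min R -11/2 = -45/8
10 of 14 · RRRRRRBRBB · max L -45/8 · min R -11/2 = -89/16
11 of 14 · RRRRRRBRBBB · max L -89/16 · min R -11/2 = -177/32
12 of 14 · RRRRRRBRBBBB · max L -177/32 · min R -11/2 = -353/64
13 of 14 · RRRRRRBRBBBBR · max L -177/32 · min R -353/64 = -707/128
14 of 14 · RRRRRRBRBBBBRR · max L -177/32 · min R -707/128 = -1415/256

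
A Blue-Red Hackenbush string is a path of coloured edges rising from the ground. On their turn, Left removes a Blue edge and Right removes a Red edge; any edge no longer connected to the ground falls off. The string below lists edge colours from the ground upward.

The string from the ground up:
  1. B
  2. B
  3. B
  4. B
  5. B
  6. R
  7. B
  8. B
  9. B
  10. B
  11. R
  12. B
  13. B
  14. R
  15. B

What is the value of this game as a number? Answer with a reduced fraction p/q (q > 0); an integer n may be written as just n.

5083/1024

G(B) = { 0 |  } gives 1
G(BB) = { 0 1 |  } gives 2
G(BBB) = { 0 1 2 |  } gives 3
G(BBBB) = { 0 1 2 3 |  } gives 4
G(BBBBB) = { 0 1 2 3 4 |  } gives 5
G(BBBBBR) = { 0 1 2 3 4 | 5 } gives 9/2
G(BBBBBRB) = { 0 1 2 3 4 9/2 | 5 } gives 19/4
G(BBBBBRBB) = { 0 1 2 3 4 9/2 19/4 | 5 } gives 39/8
G(BBBBBRBBB) = { 0 1 2 3 4 9/2 19/4 39/8 | 5 } gives 79/16
G(BBBBBRBBBB) = { 0 1 2 3 4 9/2 19/4 39/8 79/16 | 5 } gives 159/32
G(BBBBBRBBBBR) = { 0 1 2 3 4 9/2 19/4 39/8 79/16 | 159/32 5 } gives 317/64
G(BBBBBRBBBBRB) = { 0 1 2 3 4 9/2 19/4 39/8 79/16 317/64 | 159/32 5 } gives 635/128
G(BBBBBRBBBBRBB) = { 0 1 2 3 4 9/2 19/4 39/8 79/16 317/64 635/128 | 159/32 5 } gives 1271/256
G(BBBBBRBBBBRBBR) = { 0 1 2 3 4 9/2 19/4 39/8 79/16 317/64 635/128 | 1271/256 159/32 5 } gives 2541/512
G(BBBBBRBBBBRBBRB) = { 0 1 2 3 4 9/2 19/4 39/8 79/16 317/64 635/128 2541/512 | 1271/256 159/32 5 } gives 5083/1024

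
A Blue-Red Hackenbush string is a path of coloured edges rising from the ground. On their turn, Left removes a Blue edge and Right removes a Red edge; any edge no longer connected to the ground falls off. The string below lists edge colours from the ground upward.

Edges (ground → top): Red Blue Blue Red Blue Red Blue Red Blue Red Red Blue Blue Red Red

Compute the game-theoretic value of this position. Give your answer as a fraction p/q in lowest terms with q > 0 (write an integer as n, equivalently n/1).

Recurse on prefixes of the 15-edge string Red Blue Blue Red Blue Red Blue Red Blue Red Red Blue Blue Red Red:
value(R) = {  | 0 } => -1
value(RB) = { -1 | 0 } => -1/2
value(RBB) = { -1 -1/2 | 0 } => -1/4
value(RBBR) = { -1 -1/2 | -1/4 0 } => -3/8
value(RBBRB) = { -1 -1/2 -3/8 | -1/4 0 } => -5/16
value(RBBRBR) = { -1 -1/2 -3/8 | -5/16 -1/4 0 } => -11/32
value(RBBRBRB) = { -1 -1/2 -3/8 -11/32 | -5/16 -1/4 0 } => -21/64
value(RBBRBRBR) = { -1 -1/2 -3/8 -11/32 | -21/64 -5/16 -1/4 0 } => -43/128
value(RBBRBRBRB) = { -1 -1/2 -3/8 -11/32 -43/128 | -21/64 -5/16 -1/4 0 } => -85/256
value(RBBRBRBRBR) = { -1 -1/2 -3/8 -11/32 -43/128 | -85/256 -21/64 -5/16 -1/4 0 } => -171/512
value(RBBRBRBRBRR) = { -1 -1/2 -3/8 -11/32 -43/128 | -171/512 -85/256 -21/64 -5/16 -1/4 0 } => -343/1024
value(RBBRBRBRBRRB) = { -1 -1/2 -3/8 -11/32 -43/128 -343/1024 | -171/512 -85/256 -21/64 -5/16 -1/4 0 } => -685/2048
value(RBBRBRBRBRRBB) = { -1 -1/2 -3/8 -11/32 -43/128 -343/1024 -685/2048 | -171/512 -85/256 -21/64 -5/16 -1/4 0 } => -1369/4096
value(RBBRBRBRBRRBBR) = { -1 -1/2 -3/8 -11/32 -43/128 -343/1024 -685/2048 | -1369/4096 -171/512 -85/256 -21/64 -5/16 -1/4 0 } => -2739/8192
value(RBBRBRBRBRRBBRR) = { -1 -1/2 -3/8 -11/32 -43/128 -343/1024 -685/2048 | -2739/8192 -1369/4096 -171/512 -85/256 -21/64 -5/16 -1/4 0 } => -5479/16384

-5479/16384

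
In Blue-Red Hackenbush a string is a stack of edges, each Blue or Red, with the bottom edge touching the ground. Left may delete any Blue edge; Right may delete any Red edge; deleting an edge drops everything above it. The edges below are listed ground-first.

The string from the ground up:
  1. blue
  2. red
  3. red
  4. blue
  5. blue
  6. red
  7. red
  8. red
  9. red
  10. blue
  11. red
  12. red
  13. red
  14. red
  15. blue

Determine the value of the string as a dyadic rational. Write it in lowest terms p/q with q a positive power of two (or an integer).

Build value(s[:k]) for k = 1..15, string s = blue red red blue blue red red red red blue red red red red blue.
value(b) = { 0 | none } -> 1
value(br) = { 0 | 1 } -> 1/2
value(brr) = { 0 | 1/2; 1 } -> 1/4
value(brrb) = { 0; 1/4 | 1/2; 1 } -> 3/8
value(brrbb) = { 0; 1/4; 3/8 | 1/2; 1 } -> 7/16
value(brrbbr) = { 0; 1/4; 3/8 | 7/16; 1/2; 1 } -> 13/32
value(brrbbrr) = { 0; 1/4; 3/8 | 13/32; 7/16; 1/2; 1 } -> 25/64
value(brrbbrrr) = { 0; 1/4; 3/8 | 25/64; 13/32; 7/16; 1/2; 1 } -> 49/128
value(brrbbrrrr) = { 0; 1/4; 3/8 | 49/128; 25/64; 13/32; 7/16; 1/2; 1 } -> 97/256
value(brrbbrrrrb) = { 0; 1/4; 3/8; 97/256 | 49/128; 25/64; 13/32; 7/16; 1/2; 1 } -> 195/512
value(brrbbrrrrbr) = { 0; 1/4; 3/8; 97/256 | 195/512; 49/128; 25/64; 13/32; 7/16; 1/2; 1 } -> 389/1024
value(brrbbrrrrbrr) = { 0; 1/4; 3/8; 97/256 | 389/1024; 195/512; 49/128; 25/64; 13/32; 7/16; 1/2; 1 } -> 777/2048
value(brrbbrrrrbrrr) = { 0; 1/4; 3/8; 97/256 | 777/2048; 389/1024; 195/512; 49/128; 25/64; 13/32; 7/16; 1/2; 1 } -> 1553/4096
value(brrbbrrrrbrrrr) = { 0; 1/4; 3/8; 97/256 | 1553/4096; 777/2048; 389/1024; 195/512; 49/128; 25/64; 13/32; 7/16; 1/2; 1 } -> 3105/8192
value(brrbbrrrrbrrrrb) = { 0; 1/4; 3/8; 97/256; 3105/8192 | 1553/4096; 777/2048; 389/1024; 195/512; 49/128; 25/64; 13/32; 7/16; 1/2; 1 } -> 6211/16384

6211/16384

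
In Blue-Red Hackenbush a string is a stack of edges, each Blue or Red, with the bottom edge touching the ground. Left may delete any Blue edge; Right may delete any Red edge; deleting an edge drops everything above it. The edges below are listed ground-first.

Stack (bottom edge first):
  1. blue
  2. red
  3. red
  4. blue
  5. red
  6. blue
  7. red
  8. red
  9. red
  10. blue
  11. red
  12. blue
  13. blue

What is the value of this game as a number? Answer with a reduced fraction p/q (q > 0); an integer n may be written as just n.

1303/4096

1 of 13 · b · max L 0 · min R +∞ — 1
2 of 13 · br · max L 0 · min R 1 — 1/2
3 of 13 · brr · max L 0 · min R 1/2 — 1/4
4 of 13 · brrb · max L 1/4 · min R 1/2 — 3/8
5 of 13 · brrbr · max L 1/4 · min R 3/8 — 5/16
6 of 13 · brrbrb · max L 5/16 · min R 3/8 — 11/32
7 of 13 · brrbrbr · max L 5/16 · min R 11/32 — 21/64
8 of 13 · brrbrbrr · max L 5/16 · min R 21/64 — 41/128
9 of 13 · brrbrbrrr · max L 5/16 · min R 41/128 — 81/256
10 of 13 · brrbrbrrrb · max L 81/256 · min R 41/128 — 163/512
11 of 13 · brrbrbrrrbr · max L 81/256 · min R 163/512 — 325/1024
12 of 13 · brrbrbrrrbrb · max L 325/1024 · min R 163/512 — 651/2048
13 of 13 · brrbrbrrrbrbb · max L 651/2048 · min R 163/512 — 1303/4096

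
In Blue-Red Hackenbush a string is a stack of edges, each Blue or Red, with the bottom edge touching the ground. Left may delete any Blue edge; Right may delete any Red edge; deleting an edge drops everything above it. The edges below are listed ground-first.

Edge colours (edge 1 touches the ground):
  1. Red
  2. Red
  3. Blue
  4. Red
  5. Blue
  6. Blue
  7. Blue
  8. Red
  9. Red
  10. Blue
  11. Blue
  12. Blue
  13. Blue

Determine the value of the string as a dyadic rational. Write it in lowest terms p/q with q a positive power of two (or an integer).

-3169/2048

Prefix values for Red Red Blue Red Blue Blue Blue Red Red Blue Blue Blue Blue via {L|R} + simplicity:
R: Left { · }, Right { 0 } -> simplest -1
RR: Left { · }, Right { -1; 0 } -> simplest -2
RRB: Left { -2 }, Right { -1; 0 } -> simplest -3/2
RRBR: Left { -2 }, Right { -3/2; -1; 0 } -> simplest -7/4
RRBRB: Left { -2; -7/4 }, Right { -3/2; -1; 0 } -> simplest -13/8
RRBRBB: Left { -2; -7/4; -13/8 }, Right { -3/2; -1; 0 } -> simplest -25/16
RRBRBBB: Left { -2; -7/4; -13/8; -25/16 }, Right { -3/2; -1; 0 } -> simplest -49/32
RRBRBBBR: Left { -2; -7/4; -13/8; -25/16 }, Right { -49/32; -3/2; -1; 0 } -> simplest -99/64
RRBRBBBRR: Left { -2; -7/4; -13/8; -25/16 }, Right { -99/64; -49/32; -3/2; -1; 0 } -> simplest -199/128
RRBRBBBRRB: Left { -2; -7/4; -13/8; -25/16; -199/128 }, Right { -99/64; -49/32; -3/2; -1; 0 } -> simplest -397/256
RRBRBBBRRBB: Left { -2; -7/4; -13/8; -25/16; -199/128; -397/256 }, Right { -99/64; -49/32; -3/2; -1; 0 } -> simplest -793/512
RRBRBBBRRBBB: Left { -2; -7/4; -13/8; -25/16; -199/128; -397/256; -793/512 }, Right { -99/64; -49/32; -3/2; -1; 0 } -> simplest -1585/1024
RRBRBBBRRBBBB: Left { -2; -7/4; -13/8; -25/16; -199/128; -397/256; -793/512; -1585/1024 }, Right { -99/64; -49/32; -3/2; -1; 0 } -> simplest -3169/2048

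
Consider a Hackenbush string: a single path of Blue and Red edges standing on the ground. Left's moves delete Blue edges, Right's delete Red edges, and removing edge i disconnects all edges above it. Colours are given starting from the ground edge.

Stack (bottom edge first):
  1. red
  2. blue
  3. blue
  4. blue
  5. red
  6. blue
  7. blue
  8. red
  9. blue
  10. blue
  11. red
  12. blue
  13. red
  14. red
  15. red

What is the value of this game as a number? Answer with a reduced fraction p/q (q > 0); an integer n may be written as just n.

-2351/16384

g(r) = {  | 0 } gives -1
g(rb) = { -1 | 0 } gives -1/2
g(rbb) = { -1, -1/2 | 0 } gives -1/4
g(rbbb) = { -1, -1/2, -1/4 | 0 } gives -1/8
g(rbbbr) = { -1, -1/2, -1/4 | -1/8, 0 } gives -3/16
g(rbbbrb) = { -1, -1/2, -1/4, -3/16 | -1/8, 0 } gives -5/32
g(rbbbrbb) = { -1, -1/2, -1/4, -3/16, -5/32 | -1/8, 0 } gives -9/64
g(rbbbrbbr) = { -1, -1/2, -1/4, -3/16, -5/32 | -9/64, -1/8, 0 } gives -19/128
g(rbbbrbbrb) = { -1, -1/2, -1/4, -3/16, -5/32, -19/128 | -9/64, -1/8, 0 } gives -37/256
g(rbbbrbbrbb) = { -1, -1/2, -1/4, -3/16, -5/32, -19/128, -37/256 | -9/64, -1/8, 0 } gives -73/512
g(rbbbrbbrbbr) = { -1, -1/2, -1/4, -3/16, -5/32, -19/128, -37/256 | -73/512, -9/64, -1/8, 0 } gives -147/1024
g(rbbbrbbrbbrb) = { -1, -1/2, -1/4, -3/16, -5/32, -19/128, -37/256, -147/1024 | -73/512, -9/64, -1/8, 0 } gives -293/2048
g(rbbbrbbrbbrbr) = { -1, -1/2, -1/4, -3/16, -5/32, -19/128, -37/256, -147/1024 | -293/2048, -73/512, -9/64, -1/8, 0 } gives -587/4096
g(rbbbrbbrbbrbrr) = { -1, -1/2, -1/4, -3/16, -5/32, -19/128, -37/256, -147/1024 | -587/4096, -293/2048, -73/512, -9/64, -1/8, 0 } gives -1175/8192
g(rbbbrbbrbbrbrrr) = { -1, -1/2, -1/4, -3/16, -5/32, -19/128, -37/256, -147/1024 | -1175/8192, -587/4096, -293/2048, -73/512, -9/64, -1/8, 0 } gives -2351/16384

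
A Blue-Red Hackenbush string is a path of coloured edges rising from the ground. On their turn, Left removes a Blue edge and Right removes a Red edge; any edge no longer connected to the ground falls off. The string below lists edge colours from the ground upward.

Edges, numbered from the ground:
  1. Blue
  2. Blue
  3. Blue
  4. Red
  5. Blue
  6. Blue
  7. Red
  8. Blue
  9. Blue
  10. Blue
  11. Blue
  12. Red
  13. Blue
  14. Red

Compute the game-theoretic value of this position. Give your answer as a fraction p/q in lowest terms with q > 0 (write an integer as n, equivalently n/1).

Recurse on prefixes of the 14-edge string Blue Blue Blue Red Blue Blue Red Blue Blue Blue Blue Red Blue Red:
1 of 14 · B · max L 0 · min R +∞ so 1
2 of 14 · BB · max L 1 · min R +∞ so 2
3 of 14 · BBB · max L 2 · min R +∞ so 3
4 of 14 · BBBR · max L 2 · min R 3 so 5/2
5 of 14 · BBBRB · max L 5/2 · min R 3 so 11/4
6 of 14 · BBBRBB · max L 11/4 · min R 3 so 23/8
7 of 14 · BBBRBBR · max L 11/4 · min R 23/8 so 45/16
8 of 14 · BBBRBBRB · max L 45/16 · min R 23/8 so 91/32
9 of 14 · BBBRBBRBB · max L 91/32 · min R 23/8 so 183/64
10 of 14 · BBBRBBRBBB · max L 183/64 · min R 23/8 so 367/128
11 of 14 · BBBRBBRBBBB · max L 367/128 · min R 23/8 so 735/256
12 of 14 · BBBRBBRBBBBR · max L 367/128 · min R 735/256 so 1469/512
13 of 14 · BBBRBBRBBBBRB · max L 1469/512 · min R 735/256 so 2939/1024
14 of 14 · BBBRBBRBBBBRBR · max L 1469/512 · min R 2939/1024 so 5877/2048

5877/2048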